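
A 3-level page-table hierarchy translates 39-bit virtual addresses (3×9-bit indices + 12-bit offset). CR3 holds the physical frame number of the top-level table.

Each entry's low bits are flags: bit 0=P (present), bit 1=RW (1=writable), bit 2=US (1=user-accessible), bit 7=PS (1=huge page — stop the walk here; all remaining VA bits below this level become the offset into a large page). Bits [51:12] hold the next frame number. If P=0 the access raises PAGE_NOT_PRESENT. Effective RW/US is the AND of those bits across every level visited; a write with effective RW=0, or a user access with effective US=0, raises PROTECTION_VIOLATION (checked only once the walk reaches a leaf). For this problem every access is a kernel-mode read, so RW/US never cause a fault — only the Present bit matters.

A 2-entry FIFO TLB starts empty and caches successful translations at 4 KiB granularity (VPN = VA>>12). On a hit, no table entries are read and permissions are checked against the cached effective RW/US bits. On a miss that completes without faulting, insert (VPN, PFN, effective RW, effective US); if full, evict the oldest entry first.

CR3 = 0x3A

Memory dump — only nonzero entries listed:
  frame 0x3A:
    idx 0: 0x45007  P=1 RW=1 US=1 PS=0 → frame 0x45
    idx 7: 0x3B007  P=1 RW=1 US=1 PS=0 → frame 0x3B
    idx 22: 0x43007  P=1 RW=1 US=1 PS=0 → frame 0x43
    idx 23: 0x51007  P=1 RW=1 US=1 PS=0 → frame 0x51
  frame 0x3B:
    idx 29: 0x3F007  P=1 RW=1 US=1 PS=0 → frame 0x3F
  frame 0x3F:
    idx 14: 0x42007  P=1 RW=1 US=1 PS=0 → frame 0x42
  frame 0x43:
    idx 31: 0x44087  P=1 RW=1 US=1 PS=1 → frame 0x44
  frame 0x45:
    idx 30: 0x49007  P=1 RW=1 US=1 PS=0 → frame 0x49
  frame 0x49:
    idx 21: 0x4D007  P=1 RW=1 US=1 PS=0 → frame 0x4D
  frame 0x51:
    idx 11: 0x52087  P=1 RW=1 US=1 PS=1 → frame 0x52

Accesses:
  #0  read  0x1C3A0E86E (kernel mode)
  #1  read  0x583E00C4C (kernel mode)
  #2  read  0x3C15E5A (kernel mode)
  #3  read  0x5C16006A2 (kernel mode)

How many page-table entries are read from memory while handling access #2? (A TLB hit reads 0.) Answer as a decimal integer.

Per-access translation:
#0 VA=0x1C3A0E86E (r,kernel):
  L0 @0x3A[7] → 0x3B007  P=1,RW=1,US=1,PS=0
  L1 @0x3B[29] → 0x3F007  P=1,RW=1,US=1,PS=0
  L2 @0x3F[14] → 0x42007  P=1,RW=1,US=1,PS=0
  ⇒ phys 0x4286E  [3 reads]
#1 VA=0x583E00C4C (r,kernel):
  L0 @0x3A[22] → 0x43007  P=1,RW=1,US=1,PS=0
  L1 @0x43[31] → 0x44087  P=1,RW=1,US=1,PS=1
  ⇒ phys 0x44C4C (huge @L1)  [2 reads]
#2 VA=0x3C15E5A (r,kernel):
  L0 @0x3A[0] → 0x45007  P=1,RW=1,US=1,PS=0
  L1 @0x45[30] → 0x49007  P=1,RW=1,US=1,PS=0
  L2 @0x49[21] → 0x4D007  P=1,RW=1,US=1,PS=0
  ⇒ phys 0x4DE5A  [3 reads]
#3 VA=0x5C16006A2 (r,kernel):
  L0 @0x3A[23] → 0x51007  P=1,RW=1,US=1,PS=0
  L1 @0x51[11] → 0x52087  P=1,RW=1,US=1,PS=1
  ⇒ phys 0x526A2 (huge @L1)  [2 reads]

Entries read for #2: 3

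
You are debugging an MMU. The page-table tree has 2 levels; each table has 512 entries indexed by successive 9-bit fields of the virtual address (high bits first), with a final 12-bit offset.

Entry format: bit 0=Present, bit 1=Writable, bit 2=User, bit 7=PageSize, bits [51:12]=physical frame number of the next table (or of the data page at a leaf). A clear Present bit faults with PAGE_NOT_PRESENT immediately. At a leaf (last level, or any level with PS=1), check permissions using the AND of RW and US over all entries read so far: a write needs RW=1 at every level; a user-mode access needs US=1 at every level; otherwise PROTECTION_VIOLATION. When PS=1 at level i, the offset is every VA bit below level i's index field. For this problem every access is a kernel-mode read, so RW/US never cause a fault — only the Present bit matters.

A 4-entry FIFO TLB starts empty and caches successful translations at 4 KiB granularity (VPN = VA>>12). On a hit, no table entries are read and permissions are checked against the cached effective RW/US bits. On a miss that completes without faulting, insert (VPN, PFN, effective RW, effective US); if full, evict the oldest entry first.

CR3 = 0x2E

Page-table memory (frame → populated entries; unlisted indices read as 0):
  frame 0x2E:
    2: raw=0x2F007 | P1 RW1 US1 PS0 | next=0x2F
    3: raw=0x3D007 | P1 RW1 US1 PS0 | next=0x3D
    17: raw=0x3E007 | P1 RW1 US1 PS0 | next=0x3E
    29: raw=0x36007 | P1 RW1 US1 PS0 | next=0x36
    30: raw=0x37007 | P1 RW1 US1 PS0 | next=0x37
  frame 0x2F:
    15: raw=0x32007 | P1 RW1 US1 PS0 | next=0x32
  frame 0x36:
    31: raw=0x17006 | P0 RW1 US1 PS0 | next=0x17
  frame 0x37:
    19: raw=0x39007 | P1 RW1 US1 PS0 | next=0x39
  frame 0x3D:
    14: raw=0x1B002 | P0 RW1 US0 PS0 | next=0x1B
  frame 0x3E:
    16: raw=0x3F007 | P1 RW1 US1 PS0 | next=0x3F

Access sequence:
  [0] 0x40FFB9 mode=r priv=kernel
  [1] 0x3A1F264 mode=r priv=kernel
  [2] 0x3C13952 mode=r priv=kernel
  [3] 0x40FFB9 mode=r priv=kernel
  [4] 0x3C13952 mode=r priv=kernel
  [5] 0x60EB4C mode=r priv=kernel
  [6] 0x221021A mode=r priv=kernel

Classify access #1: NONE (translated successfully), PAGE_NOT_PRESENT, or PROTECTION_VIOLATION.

Walk each access:
#0 VA=0x40FFB9 (r,kernel):
  L0: frame=0x2E idx=2 entry=0x2F007 [P=1 RW=1 US=1 PS=0]
  L1: frame=0x2F idx=15 entry=0x32007 [P=1 RW=1 US=1 PS=0]
  → PA=0x32FB9  (2 entries read)
#1 VA=0x3A1F264 (r,kernel):
  L0: frame=0x2E idx=29 entry=0x36007 [P=1 RW=1 US=1 PS=0]
  L1: frame=0x36 idx=31 entry=0x17006 [P=0 RW=1 US=1 PS=0]
  ⇒ fault: PAGE_NOT_PRESENT  — 2 lookups
#2 VA=0x3C13952 (r,kernel):
  L0: frame=0x2E idx=30 entry=0x37007 [P=1 RW=1 US=1 PS=0]
  L1: frame=0x37 idx=19 entry=0x39007 [P=1 RW=1 US=1 PS=0]
  → PA=0x39952  (2 entries read)
#3 VA=0x40FFB9 (r,kernel):
  TLB hit vpn=0x40F → PA=0x32FB9
#4 VA=0x3C13952 (r,kernel):
  TLB hit vpn=0x3C13 → PA=0x39952
#5 VA=0x60EB4C (r,kernel):
  L0: frame=0x2E idx=3 entry=0x3D007 [P=1 RW=1 US=1 PS=0]
  L1: frame=0x3D idx=14 entry=0x1B002 [P=0 RW=1 US=0 PS=0]
  ⇒ fault: PAGE_NOT_PRESENT  — 2 lookups
#6 VA=0x221021A (r,kernel):
  L0: frame=0x2E idx=17 entry=0x3E007 [P=1 RW=1 US=1 PS=0]
  L1: frame=0x3E idx=16 entry=0x3F007 [P=1 RW=1 US=1 PS=0]
  → PA=0x3F21A  (2 entries read)

Access #1 fault: PAGE_NOT_PRESENT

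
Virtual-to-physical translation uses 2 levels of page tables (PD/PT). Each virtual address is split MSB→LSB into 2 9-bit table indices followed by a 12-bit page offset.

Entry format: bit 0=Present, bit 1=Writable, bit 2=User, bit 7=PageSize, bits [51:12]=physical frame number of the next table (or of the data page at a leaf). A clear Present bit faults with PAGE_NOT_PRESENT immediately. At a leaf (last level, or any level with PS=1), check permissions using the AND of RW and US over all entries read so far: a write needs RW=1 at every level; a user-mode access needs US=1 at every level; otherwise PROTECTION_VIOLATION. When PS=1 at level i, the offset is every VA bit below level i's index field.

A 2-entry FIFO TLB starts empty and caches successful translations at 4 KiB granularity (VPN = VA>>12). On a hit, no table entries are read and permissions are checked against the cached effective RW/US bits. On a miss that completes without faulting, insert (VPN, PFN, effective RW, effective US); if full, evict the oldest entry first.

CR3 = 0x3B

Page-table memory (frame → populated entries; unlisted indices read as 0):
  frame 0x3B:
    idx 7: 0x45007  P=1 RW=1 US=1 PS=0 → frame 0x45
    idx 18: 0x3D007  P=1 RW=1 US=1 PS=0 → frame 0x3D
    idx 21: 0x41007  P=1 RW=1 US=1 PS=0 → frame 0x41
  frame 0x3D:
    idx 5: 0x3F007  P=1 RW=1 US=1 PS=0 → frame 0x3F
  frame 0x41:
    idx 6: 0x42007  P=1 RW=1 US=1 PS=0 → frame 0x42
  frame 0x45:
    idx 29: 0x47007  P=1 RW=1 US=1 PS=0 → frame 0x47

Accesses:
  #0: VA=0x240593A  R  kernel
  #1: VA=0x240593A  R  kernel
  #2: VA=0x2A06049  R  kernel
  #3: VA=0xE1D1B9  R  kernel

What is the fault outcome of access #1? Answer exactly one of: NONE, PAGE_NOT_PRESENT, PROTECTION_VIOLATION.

Per-access translation:
#0 VA=0x240593A (r,kernel):
  L0 @0x3B[18] → 0x3D007  P=1,RW=1,US=1,PS=0
  L1 @0x3D[5] → 0x3F007  P=1,RW=1,US=1,PS=0
  ⇒ phys 0x3F93A  [2 reads]
#1 VA=0x240593A (r,kernel):
  TLB hit vpn=0x2405 → PA=0x3F93A
#2 VA=0x2A06049 (r,kernel):
  L0 @0x3B[21] → 0x41007  P=1,RW=1,US=1,PS=0
  L1 @0x41[6] → 0x42007  P=1,RW=1,US=1,PS=0
  ⇒ phys 0x42049  [2 reads]
#3 VA=0xE1D1B9 (r,kernel):
  L0 @0x3B[7] → 0x45007  P=1,RW=1,US=1,PS=0
  L1 @0x45[29] → 0x47007  P=1,RW=1,US=1,PS=0
  ⇒ phys 0x471B9  [2 reads]

Access #1 fault: NONE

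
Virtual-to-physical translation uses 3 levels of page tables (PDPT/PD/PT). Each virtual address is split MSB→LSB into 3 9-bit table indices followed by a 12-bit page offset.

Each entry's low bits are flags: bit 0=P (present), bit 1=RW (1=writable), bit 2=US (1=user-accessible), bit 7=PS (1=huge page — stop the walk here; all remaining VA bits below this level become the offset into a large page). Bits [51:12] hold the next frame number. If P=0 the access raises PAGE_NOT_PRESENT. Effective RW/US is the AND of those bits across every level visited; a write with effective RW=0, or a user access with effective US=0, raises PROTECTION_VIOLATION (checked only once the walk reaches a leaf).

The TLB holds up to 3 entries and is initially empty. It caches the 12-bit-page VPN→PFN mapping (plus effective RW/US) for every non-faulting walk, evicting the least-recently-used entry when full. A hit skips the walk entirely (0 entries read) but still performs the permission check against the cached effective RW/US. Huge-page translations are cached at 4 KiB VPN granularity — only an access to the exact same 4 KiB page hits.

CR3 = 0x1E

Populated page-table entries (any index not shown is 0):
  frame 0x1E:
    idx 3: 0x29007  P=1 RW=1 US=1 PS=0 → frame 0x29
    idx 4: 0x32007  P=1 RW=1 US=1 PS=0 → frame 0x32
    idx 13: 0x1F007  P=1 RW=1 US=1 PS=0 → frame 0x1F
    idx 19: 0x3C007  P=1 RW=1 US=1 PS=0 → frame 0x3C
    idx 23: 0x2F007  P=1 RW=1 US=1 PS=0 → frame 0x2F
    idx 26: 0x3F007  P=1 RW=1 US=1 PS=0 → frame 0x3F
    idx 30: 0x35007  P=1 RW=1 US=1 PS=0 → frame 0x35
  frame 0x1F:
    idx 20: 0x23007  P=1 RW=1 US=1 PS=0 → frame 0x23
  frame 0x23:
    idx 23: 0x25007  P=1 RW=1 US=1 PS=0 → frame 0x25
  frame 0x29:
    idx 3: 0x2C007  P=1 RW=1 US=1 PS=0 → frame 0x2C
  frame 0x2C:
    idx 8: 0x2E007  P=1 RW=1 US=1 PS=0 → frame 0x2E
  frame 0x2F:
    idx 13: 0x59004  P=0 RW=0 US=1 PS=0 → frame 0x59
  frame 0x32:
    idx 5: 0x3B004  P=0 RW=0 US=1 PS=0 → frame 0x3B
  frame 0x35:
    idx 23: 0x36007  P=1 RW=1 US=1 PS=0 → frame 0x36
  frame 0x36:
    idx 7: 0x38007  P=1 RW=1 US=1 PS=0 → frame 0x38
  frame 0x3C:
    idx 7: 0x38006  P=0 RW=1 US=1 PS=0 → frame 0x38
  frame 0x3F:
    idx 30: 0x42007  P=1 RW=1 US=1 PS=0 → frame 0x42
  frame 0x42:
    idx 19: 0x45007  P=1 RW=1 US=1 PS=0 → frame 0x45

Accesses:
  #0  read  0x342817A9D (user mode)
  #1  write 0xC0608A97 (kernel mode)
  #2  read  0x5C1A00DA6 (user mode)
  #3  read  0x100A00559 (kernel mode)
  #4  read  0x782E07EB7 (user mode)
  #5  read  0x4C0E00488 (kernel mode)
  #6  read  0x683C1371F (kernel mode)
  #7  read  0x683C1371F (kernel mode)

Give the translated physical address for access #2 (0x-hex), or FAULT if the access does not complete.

Per-access translation:
#0 VA=0x342817A9D (r,user):
  L0: frame=0x1E idx=13 entry=0x1F007 [P=1 RW=1 US=1 PS=0]
  L1: frame=0x1F idx=20 entry=0x23007 [P=1 RW=1 US=1 PS=0]
  L2: frame=0x23 idx=23 entry=0x25007 [P=1 RW=1 US=1 PS=0]
  → PA=0x25A9D  (3 entries read)
#1 VA=0xC0608A97 (w,kernel):
  L0: frame=0x1E idx=3 entry=0x29007 [P=1 RW=1 US=1 PS=0]
  L1: frame=0x29 idx=3 entry=0x2C007 [P=1 RW=1 US=1 PS=0]
  L2: frame=0x2C idx=8 entry=0x2E007 [P=1 RW=1 US=1 PS=0]
  → PA=0x2EA97  (3 entries read)
#2 VA=0x5C1A00DA6 (r,user):
  L0: frame=0x1E idx=23 entry=0x2F007 [P=1 RW=1 US=1 PS=0]
  L1: frame=0x2F idx=13 entry=0x59004 [P=0 RW=0 US=1 PS=0]
  → PAGE_NOT_PRESENT  (2 entries read)
#3 VA=0x100A00559 (r,kernel):
  L0: frame=0x1E idx=4 entry=0x32007 [P=1 RW=1 US=1 PS=0]
  L1: frame=0x32 idx=5 entry=0x3B004 [P=0 RW=0 US=1 PS=0]
  → PAGE_NOT_PRESENT  (2 entries read)
#4 VA=0x782E07EB7 (r,user):
  L0: frame=0x1E idx=30 entry=0x35007 [P=1 RW=1 US=1 PS=0]
  L1: frame=0x35 idx=23 entry=0x36007 [P=1 RW=1 US=1 PS=0]
  L2: frame=0x36 idx=7 entry=0x38007 [P=1 RW=1 US=1 PS=0]
  → PA=0x38EB7  (3 entries read)
#5 VA=0x4C0E00488 (r,kernel):
  L0: frame=0x1E idx=19 entry=0x3C007 [P=1 RW=1 US=1 PS=0]
  L1: frame=0x3C idx=7 entry=0x38006 [P=0 RW=1 US=1 PS=0]
  → PAGE_NOT_PRESENT  (2 entries read)
#6 VA=0x683C1371F (r,kernel):
  L0: frame=0x1E idx=26 entry=0x3F007 [P=1 RW=1 US=1 PS=0]
  L1: frame=0x3F idx=30 entry=0x42007 [P=1 RW=1 US=1 PS=0]
  L2: frame=0x42 idx=19 entry=0x45007 [P=1 RW=1 US=1 PS=0]
  → PA=0x4571F  (3 entries read)
#7 VA=0x683C1371F (r,kernel):
  TLB hit vpn=0x683C13 → PA=0x4571F

Access #2 PA: FAULT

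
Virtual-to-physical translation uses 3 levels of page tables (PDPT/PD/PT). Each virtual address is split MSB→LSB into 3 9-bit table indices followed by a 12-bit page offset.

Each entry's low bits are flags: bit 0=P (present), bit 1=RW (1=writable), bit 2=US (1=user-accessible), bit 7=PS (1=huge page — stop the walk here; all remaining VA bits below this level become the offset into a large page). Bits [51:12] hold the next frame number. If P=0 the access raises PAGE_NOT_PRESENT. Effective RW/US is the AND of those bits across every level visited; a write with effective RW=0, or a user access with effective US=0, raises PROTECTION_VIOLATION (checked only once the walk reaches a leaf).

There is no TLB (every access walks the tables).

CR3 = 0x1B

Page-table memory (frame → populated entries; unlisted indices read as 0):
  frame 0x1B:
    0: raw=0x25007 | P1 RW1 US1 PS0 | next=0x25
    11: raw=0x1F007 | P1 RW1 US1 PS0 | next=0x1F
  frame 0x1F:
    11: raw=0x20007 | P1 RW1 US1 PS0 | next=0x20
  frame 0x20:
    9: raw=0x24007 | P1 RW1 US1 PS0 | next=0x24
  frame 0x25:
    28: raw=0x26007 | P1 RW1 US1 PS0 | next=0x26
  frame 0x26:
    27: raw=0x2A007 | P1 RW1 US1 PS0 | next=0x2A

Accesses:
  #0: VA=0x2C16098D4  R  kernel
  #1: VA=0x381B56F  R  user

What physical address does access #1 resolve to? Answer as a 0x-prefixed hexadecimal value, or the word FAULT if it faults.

Walk each access:
#0 VA=0x2C16098D4 (r,kernel):
  [0] read 0x1B idx=11: raw=0x1F007 flags P=1 W=1 U=1 S=0
  [1] read 0x1F idx=11: raw=0x20007 flags P=1 W=1 U=1 S=0
  [2] read 0x20 idx=9: raw=0x24007 flags P=1 W=1 U=1 S=0
  → PA=0x248D4  (3 entries read)
#1 VA=0x381B56F (r,user):
  [0] read 0x1B idx=0: raw=0x25007 flags P=1 W=1 U=1 S=0
  [1] read 0x25 idx=28: raw=0x26007 flags P=1 W=1 U=1 S=0
  [2] read 0x26 idx=27: raw=0x2A007 flags P=1 W=1 U=1 S=0
  → PA=0x2A56F  (3 entries read)

Access #1 PA: 0x2A56F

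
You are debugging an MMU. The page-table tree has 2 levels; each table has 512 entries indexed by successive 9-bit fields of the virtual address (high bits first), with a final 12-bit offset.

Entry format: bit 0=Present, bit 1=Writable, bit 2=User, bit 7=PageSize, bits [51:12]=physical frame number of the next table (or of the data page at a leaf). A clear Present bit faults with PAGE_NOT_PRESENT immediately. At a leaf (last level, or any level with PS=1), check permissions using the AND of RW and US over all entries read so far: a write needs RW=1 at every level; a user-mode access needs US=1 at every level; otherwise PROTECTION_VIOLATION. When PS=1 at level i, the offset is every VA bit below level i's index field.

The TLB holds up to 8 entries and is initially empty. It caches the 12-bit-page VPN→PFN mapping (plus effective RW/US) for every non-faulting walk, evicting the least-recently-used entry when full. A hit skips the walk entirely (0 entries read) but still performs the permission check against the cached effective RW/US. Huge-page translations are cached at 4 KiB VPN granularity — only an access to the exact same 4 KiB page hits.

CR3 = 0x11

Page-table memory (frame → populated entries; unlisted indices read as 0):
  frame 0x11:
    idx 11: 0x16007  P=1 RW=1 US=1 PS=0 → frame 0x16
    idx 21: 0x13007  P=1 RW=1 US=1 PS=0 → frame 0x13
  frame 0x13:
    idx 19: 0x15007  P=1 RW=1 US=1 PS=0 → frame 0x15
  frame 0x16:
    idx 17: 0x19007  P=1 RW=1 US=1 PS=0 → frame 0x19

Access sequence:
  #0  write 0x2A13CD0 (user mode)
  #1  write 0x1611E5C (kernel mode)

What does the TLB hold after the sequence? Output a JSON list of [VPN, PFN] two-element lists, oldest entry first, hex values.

Trace:
#0 VA=0x2A13CD0 (w,user):
  L0 @0x11[21] → 0x13007  P=1,RW=1,US=1,PS=0
  L1 @0x13[19] → 0x15007  P=1,RW=1,US=1,PS=0
  → PA=0x15CD0  (2 entries read)
#1 VA=0x1611E5C (w,kernel):
  L0 @0x11[11] → 0x16007  P=1,RW=1,US=1,PS=0
  L1 @0x16[17] → 0x19007  P=1,RW=1,US=1,PS=0
  → PA=0x19E5C  (2 entries read)

TLB: [["0x2A13", "0x15"], ["0x1611", "0x19"]]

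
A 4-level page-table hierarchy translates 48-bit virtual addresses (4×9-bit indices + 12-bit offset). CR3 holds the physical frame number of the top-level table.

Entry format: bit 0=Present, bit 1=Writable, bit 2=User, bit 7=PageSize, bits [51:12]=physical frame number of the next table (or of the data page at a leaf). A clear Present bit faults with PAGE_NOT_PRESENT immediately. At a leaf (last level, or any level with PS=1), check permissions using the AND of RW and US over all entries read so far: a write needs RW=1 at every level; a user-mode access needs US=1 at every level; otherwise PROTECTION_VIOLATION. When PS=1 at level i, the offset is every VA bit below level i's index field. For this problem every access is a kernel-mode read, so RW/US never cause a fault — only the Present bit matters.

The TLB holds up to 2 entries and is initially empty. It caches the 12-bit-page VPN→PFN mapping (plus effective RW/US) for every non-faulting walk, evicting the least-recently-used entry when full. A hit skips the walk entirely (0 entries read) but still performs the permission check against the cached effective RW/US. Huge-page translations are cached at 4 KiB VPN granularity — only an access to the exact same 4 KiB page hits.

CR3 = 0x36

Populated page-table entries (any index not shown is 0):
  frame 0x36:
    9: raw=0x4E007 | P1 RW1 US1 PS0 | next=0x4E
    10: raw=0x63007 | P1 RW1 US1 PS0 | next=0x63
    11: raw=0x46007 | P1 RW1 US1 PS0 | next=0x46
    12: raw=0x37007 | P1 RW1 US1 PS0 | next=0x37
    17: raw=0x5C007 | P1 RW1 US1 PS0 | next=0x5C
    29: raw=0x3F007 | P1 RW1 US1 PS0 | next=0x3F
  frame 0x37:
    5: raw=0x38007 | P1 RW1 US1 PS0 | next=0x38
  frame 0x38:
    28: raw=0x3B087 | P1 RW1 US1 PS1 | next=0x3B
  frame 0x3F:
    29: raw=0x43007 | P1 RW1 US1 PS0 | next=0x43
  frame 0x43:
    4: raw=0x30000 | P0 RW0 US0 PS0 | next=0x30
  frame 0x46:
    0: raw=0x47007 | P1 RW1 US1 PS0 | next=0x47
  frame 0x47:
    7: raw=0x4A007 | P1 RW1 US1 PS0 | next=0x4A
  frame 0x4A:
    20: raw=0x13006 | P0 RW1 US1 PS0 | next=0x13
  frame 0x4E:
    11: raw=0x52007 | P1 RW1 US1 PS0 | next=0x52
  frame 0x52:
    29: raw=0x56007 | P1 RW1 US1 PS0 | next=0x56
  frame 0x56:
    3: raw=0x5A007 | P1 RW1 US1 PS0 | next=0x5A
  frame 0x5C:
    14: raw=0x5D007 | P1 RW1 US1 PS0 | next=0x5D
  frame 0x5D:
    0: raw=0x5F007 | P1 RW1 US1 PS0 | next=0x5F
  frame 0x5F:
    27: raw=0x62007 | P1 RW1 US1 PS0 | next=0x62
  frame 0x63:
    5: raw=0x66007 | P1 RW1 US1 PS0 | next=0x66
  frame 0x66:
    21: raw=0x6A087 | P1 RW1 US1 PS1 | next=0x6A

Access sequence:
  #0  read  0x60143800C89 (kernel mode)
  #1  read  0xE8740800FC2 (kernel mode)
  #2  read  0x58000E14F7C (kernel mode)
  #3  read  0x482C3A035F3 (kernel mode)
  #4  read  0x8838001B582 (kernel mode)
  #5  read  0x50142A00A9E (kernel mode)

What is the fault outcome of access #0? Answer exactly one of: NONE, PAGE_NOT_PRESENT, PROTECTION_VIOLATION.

Trace:
#0 VA=0x60143800C89 (r,kernel):
  L0 @0x36[12] → 0x37007  P=1,RW=1,US=1,PS=0
  L1 @0x37[5] → 0x38007  P=1,RW=1,US=1,PS=0
  L2 @0x38[28] → 0x3B087  P=1,RW=1,US=1,PS=1
  → PA=0x3BC89 (huge @L2)  (3 entries read)
#1 VA=0xE8740800FC2 (r,kernel):
  L0 @0x36[29] → 0x3F007  P=1,RW=1,US=1,PS=0
  L1 @0x3F[29] → 0x43007  P=1,RW=1,US=1,PS=0
  L2 @0x43[4] → 0x30000  P=0,RW=0,US=0,PS=0
  ⇒ fault: PAGE_NOT_PRESENT  — 3 lookups
#2 VA=0x58000E14F7C (r,kernel):
  L0 @0x36[11] → 0x46007  P=1,RW=1,US=1,PS=0
  L1 @0x46[0] → 0x47007  P=1,RW=1,US=1,PS=0
  L2 @0x47[7] → 0x4A007  P=1,RW=1,US=1,PS=0
  L3 @0x4A[20] → 0x13006  P=0,RW=1,US=1,PS=0
  ⇒ fault: PAGE_NOT_PRESENT  — 4 lookups
#3 VA=0x482C3A035F3 (r,kernel):
  L0 @0x36[9] → 0x4E007  P=1,RW=1,US=1,PS=0
  L1 @0x4E[11] → 0x52007  P=1,RW=1,US=1,PS=0
  L2 @0x52[29] → 0x56007  P=1,RW=1,US=1,PS=0
  L3 @0x56[3] → 0x5A007  P=1,RW=1,US=1,PS=0
  → PA=0x5A5F3  (4 entries read)
#4 VA=0x8838001B582 (r,kernel):
  L0 @0x36[17] → 0x5C007  P=1,RW=1,US=1,PS=0
  L1 @0x5C[14] → 0x5D007  P=1,RW=1,US=1,PS=0
  L2 @0x5D[0] → 0x5F007  P=1,RW=1,US=1,PS=0
  L3 @0x5F[27] → 0x62007  P=1,RW=1,US=1,PS=0
  → PA=0x62582  (4 entries read)
#5 VA=0x50142A00A9E (r,kernel):
  L0 @0x36[10] → 0x63007  P=1,RW=1,US=1,PS=0
  L1 @0x63[5] → 0x66007  P=1,RW=1,US=1,PS=0
  L2 @0x66[21] → 0x6A087  P=1,RW=1,US=1,PS=1
  → PA=0x6AA9E (huge @L2)  (3 entries read)

Access #0 fault: NONE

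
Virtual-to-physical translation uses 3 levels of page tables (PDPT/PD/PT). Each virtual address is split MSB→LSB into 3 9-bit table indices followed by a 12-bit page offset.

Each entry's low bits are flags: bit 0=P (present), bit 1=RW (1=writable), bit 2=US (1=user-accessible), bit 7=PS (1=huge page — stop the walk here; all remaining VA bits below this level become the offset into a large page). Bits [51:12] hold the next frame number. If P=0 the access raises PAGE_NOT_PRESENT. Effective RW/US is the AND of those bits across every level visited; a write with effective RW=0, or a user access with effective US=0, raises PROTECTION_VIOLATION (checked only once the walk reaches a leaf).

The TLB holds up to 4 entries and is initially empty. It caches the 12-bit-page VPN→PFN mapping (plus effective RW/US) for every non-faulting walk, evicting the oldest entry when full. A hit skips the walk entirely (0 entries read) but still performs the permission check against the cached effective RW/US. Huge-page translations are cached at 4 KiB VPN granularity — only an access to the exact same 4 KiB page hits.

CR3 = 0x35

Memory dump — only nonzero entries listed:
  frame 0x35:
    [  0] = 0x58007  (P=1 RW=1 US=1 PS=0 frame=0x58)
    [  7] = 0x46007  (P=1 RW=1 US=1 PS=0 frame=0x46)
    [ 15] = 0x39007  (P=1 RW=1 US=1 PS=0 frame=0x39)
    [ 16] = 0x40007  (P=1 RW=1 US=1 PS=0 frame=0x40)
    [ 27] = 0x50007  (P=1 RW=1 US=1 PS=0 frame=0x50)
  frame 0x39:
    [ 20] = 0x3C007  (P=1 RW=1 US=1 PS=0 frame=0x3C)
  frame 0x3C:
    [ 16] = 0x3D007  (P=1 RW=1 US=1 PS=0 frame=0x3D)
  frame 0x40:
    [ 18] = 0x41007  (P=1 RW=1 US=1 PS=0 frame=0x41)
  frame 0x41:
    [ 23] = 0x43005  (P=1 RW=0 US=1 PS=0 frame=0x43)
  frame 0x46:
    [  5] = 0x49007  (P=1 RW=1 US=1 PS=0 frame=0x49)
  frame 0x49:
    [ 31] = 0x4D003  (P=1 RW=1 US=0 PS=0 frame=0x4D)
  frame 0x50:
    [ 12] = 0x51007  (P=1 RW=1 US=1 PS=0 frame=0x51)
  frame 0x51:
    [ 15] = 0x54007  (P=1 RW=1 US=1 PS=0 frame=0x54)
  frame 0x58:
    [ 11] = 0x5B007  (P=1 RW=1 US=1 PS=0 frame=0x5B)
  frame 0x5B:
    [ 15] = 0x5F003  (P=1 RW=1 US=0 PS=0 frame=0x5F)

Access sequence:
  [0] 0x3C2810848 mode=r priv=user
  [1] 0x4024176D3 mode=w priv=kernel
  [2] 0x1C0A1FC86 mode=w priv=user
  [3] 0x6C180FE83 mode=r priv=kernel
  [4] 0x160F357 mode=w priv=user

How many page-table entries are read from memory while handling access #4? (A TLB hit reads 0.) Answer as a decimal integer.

Per-access translation:
#0 VA=0x3C2810848 (r,user):
  L0: frame=0x35 idx=15 entry=0x39007 [P=1 RW=1 US=1 PS=0]
  L1: frame=0x39 idx=20 entry=0x3C007 [P=1 RW=1 US=1 PS=0]
  L2: frame=0x3C idx=16 entry=0x3D007 [P=1 RW=1 US=1 PS=0]
  ✓ 0x3D848  — 3 lookups
#1 VA=0x4024176D3 (w,kernel):
  L0: frame=0x35 idx=16 entry=0x40007 [P=1 RW=1 US=1 PS=0]
  L1: frame=0x40 idx=18 entry=0x41007 [P=1 RW=1 US=1 PS=0]
  L2: frame=0x41 idx=23 entry=0x43005 [P=1 RW=0 US=1 PS=0]
  ✗ PROTECTION_VIOLATION  [3 reads]
#2 VA=0x1C0A1FC86 (w,user):
  L0: frame=0x35 idx=7 entry=0x46007 [P=1 RW=1 US=1 PS=0]
  L1: frame=0x46 idx=5 entry=0x49007 [P=1 RW=1 US=1 PS=0]
  L2: frame=0x49 idx=31 entry=0x4D003 [P=1 RW=1 US=0 PS=0]
  ✗ PROTECTION_VIOLATION  [3 reads]
#3 VA=0x6C180FE83 (r,kernel):
  L0: frame=0x35 idx=27 entry=0x50007 [P=1 RW=1 US=1 PS=0]
  L1: frame=0x50 idx=12 entry=0x51007 [P=1 RW=1 US=1 PS=0]
  L2: frame=0x51 idx=15 entry=0x54007 [P=1 RW=1 US=1 PS=0]
  ✓ 0x54E83  — 3 lookups
#4 VA=0x160F357 (w,user):
  L0: frame=0x35 idx=0 entry=0x58007 [P=1 RW=1 US=1 PS=0]
  L1: frame=0x58 idx=11 entry=0x5B007 [P=1 RW=1 US=1 PS=0]
  L2: frame=0x5B idx=15 entry=0x5F003 [P=1 RW=1 US=0 PS=0]
  ✗ PROTECTION_VIOLATION  [3 reads]

Entries read for #4: 3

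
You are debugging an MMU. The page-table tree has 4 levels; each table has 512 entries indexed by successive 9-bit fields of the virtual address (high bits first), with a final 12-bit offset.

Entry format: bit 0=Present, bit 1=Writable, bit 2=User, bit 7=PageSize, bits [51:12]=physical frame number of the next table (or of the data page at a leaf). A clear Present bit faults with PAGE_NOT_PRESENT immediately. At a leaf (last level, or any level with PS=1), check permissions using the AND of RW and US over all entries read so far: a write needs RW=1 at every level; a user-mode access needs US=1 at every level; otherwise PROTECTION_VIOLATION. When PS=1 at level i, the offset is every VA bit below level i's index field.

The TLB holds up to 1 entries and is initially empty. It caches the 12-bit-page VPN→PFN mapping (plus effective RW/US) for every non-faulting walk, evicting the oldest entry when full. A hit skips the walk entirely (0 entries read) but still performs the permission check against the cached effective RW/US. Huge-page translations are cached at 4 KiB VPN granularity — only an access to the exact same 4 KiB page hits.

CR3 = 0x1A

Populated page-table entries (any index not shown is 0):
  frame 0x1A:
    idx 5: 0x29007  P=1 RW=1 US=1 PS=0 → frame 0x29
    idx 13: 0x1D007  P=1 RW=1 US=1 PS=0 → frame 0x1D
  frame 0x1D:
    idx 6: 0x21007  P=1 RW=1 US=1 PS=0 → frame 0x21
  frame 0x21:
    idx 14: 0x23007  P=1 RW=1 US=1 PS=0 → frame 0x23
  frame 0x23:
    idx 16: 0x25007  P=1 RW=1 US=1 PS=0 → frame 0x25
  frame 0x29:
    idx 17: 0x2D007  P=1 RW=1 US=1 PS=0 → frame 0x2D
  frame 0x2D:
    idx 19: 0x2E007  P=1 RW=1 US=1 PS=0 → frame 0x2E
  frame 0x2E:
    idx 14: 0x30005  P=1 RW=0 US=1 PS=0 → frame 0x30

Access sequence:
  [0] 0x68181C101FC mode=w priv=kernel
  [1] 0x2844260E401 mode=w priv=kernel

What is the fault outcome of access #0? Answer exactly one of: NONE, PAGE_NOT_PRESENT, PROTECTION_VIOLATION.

Per-access translation:
#0 VA=0x68181C101FC (w,kernel):
  [0] read 0x1A idx=13: raw=0x1D007 flags P=1 W=1 U=1 S=0
  [1] read 0x1D idx=6: raw=0x21007 flags P=1 W=1 U=1 S=0
  [2] read 0x21 idx=14: raw=0x23007 flags P=1 W=1 U=1 S=0
  [3] read 0x23 idx=16: raw=0x25007 flags P=1 W=1 U=1 S=0
  ⇒ phys 0x251FC  [4 reads]
#1 VA=0x2844260E401 (w,kernel):
  [0] read 0x1A idx=5: raw=0x29007 flags P=1 W=1 U=1 S=0
  [1] read 0x29 idx=17: raw=0x2D007 flags P=1 W=1 U=1 S=0
  [2] read 0x2D idx=19: raw=0x2E007 flags P=1 W=1 U=1 S=0
  [3] read 0x2E idx=14: raw=0x30005 flags P=1 W=0 U=1 S=0
  ⇒ fault: PROTECTION_VIOLATION  — 4 lookups

Access #0 fault: NONE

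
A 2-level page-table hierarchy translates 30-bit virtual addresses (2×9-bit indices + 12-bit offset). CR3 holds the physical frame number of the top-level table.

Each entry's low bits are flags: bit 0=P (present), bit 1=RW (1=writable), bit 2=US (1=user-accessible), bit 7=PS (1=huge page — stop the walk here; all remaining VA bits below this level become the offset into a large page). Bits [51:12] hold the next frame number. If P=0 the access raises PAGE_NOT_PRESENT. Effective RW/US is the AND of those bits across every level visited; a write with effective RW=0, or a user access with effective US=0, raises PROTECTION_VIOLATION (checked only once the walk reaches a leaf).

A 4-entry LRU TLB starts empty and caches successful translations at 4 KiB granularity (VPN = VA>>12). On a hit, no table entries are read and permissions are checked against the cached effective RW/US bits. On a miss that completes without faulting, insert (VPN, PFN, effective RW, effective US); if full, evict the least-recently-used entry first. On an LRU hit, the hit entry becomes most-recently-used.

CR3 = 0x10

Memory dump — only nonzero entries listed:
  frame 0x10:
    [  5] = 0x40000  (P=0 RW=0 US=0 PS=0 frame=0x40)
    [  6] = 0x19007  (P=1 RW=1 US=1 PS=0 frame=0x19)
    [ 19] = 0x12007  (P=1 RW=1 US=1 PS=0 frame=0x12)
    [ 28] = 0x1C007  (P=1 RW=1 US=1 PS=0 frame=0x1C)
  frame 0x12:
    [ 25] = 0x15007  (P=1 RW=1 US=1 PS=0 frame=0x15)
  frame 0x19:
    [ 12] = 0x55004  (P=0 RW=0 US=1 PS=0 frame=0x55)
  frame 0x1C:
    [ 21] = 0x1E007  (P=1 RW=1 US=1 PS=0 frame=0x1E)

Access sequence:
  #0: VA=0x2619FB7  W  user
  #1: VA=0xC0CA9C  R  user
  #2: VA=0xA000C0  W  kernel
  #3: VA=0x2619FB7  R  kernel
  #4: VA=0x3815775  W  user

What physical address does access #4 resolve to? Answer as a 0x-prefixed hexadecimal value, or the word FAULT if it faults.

Walk each access:
#0 VA=0x2619FB7 (w,user):
  lvl0: tbl 0x10, slot 19 ⇒ 0x12007 (P1/RW1/US1/PS0)
  lvl1: tbl 0x12, slot 25 ⇒ 0x15007 (P1/RW1/US1/PS0)
  → PA=0x15FB7  (2 entries read)
#1 VA=0xC0CA9C (r,user):
  lvl0: tbl 0x10, slot 6 ⇒ 0x19007 (P1/RW1/US1/PS0)
  lvl1: tbl 0x19, slot 12 ⇒ 0x55004 (P0/RW0/US1/PS0)
  ✗ PAGE_NOT_PRESENT  [2 reads]
#2 VA=0xA000C0 (w,kernel):
  lvl0: tbl 0x10, slot 5 ⇒ 0x40000 (P0/RW0/US0/PS0)
  ✗ PAGE_NOT_PRESENT  [1 reads]
#3 VA=0x2619FB7 (r,kernel):
  TLB hit vpn=0x2619 → PA=0x15FB7
#4 VA=0x3815775 (w,user):
  lvl0: tbl 0x10, slot 28 ⇒ 0x1C007 (P1/RW1/US1/PS0)
  lvl1: tbl 0x1C, slot 21 ⇒ 0x1E007 (P1/RW1/US1/PS0)
  → PA=0x1E775  (2 entries read)

Access #4 PA: 0x1E775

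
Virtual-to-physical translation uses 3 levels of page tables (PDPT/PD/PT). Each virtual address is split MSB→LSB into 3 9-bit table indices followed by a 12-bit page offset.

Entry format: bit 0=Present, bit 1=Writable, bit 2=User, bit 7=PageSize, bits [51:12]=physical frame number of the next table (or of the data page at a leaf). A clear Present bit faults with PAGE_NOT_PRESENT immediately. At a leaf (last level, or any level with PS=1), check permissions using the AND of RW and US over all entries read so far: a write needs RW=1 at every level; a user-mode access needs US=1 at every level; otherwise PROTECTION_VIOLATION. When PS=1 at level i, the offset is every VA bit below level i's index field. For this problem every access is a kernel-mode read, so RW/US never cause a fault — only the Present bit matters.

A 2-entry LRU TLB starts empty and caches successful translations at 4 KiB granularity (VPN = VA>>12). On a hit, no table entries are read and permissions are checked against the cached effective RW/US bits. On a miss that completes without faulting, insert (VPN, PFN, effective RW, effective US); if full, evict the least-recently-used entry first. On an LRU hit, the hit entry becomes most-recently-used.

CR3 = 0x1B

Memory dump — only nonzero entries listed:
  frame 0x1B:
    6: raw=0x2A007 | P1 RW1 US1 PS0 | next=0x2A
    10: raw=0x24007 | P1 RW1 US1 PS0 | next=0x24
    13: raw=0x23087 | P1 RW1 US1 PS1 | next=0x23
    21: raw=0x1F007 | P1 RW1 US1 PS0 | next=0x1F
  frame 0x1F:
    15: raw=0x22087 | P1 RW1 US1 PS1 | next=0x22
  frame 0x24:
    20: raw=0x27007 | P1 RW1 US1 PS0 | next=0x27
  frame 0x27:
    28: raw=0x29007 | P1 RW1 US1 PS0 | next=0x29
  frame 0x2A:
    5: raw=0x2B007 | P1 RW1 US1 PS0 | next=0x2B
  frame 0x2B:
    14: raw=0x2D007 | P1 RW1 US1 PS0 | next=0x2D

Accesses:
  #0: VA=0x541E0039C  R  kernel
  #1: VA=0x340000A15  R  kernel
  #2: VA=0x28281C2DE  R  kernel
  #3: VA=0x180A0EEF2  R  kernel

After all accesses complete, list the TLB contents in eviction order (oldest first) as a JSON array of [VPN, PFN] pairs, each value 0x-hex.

Per-access translation:
#0 VA=0x541E0039C (r,kernel):
  lvl0: tbl 0x1B, slot 21 ⇒ 0x1F007 (P1/RW1/US1/PS0)
  lvl1: tbl 0x1F, slot 15 ⇒ 0x22087 (P1/RW1/US1/PS1)
  ✓ 0x2239C (huge @L1)  — 2 lookups
#1 VA=0x340000A15 (r,kernel):
  lvl0: tbl 0x1B, slot 13 ⇒ 0x23087 (P1/RW1/US1/PS1)
  ✓ 0x23A15 (huge @L0)  — 1 lookups
#2 VA=0x28281C2DE (r,kernel):
  lvl0: tbl 0x1B, slot 10 ⇒ 0x24007 (P1/RW1/US1/PS0)
  lvl1: tbl 0x24, slot 20 ⇒ 0x27007 (P1/RW1/US1/PS0)
  lvl2: tbl 0x27, slot 28 ⇒ 0x29007 (P1/RW1/US1/PS0)
  ✓ 0x292DE  — 3 lookups
#3 VA=0x180A0EEF2 (r,kernel):
  lvl0: tbl 0x1B, slot 6 ⇒ 0x2A007 (P1/RW1/US1/PS0)
  lvl1: tbl 0x2A, slot 5 ⇒ 0x2B007 (P1/RW1/US1/PS0)
  lvl2: tbl 0x2B, slot 14 ⇒ 0x2D007 (P1/RW1/US1/PS0)
  ✓ 0x2DEF2  — 3 lookups

TLB: [["0x28281C", "0x29"], ["0x180A0E", "0x2D"]]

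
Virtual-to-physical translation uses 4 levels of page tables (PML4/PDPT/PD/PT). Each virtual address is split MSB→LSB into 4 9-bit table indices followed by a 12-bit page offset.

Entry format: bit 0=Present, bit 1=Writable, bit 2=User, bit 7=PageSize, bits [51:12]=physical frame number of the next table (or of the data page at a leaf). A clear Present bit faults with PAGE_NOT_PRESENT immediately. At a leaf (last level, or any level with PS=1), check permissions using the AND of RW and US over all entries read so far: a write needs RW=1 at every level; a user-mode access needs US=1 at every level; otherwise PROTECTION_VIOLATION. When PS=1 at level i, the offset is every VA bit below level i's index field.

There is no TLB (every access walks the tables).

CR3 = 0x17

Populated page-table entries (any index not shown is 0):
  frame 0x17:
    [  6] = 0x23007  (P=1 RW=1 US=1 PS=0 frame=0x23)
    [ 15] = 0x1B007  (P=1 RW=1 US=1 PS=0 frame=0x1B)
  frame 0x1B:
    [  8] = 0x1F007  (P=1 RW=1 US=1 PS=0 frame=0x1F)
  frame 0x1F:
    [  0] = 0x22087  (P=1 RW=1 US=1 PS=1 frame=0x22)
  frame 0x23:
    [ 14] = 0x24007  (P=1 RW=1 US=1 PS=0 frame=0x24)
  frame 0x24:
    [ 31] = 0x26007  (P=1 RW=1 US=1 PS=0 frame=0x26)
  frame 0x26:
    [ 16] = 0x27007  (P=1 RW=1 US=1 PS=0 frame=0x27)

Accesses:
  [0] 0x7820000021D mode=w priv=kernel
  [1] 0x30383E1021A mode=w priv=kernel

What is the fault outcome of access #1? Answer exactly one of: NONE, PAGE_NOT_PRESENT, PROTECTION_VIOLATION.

Trace:
#0 VA=0x7820000021D (w,kernel):
  L0 @0x17[15] → 0x1B007  P=1,RW=1,US=1,PS=0
  L1 @0x1B[8] → 0x1F007  P=1,RW=1,US=1,PS=0
  L2 @0x1F[0] → 0x22087  P=1,RW=1,US=1,PS=1
  ⇒ phys 0x2221D (huge @L2)  [3 reads]
#1 VA=0x30383E1021A (w,kernel):
  L0 @0x17[6] → 0x23007  P=1,RW=1,US=1,PS=0
  L1 @0x23[14] → 0x24007  P=1,RW=1,US=1,PS=0
  L2 @0x24[31] → 0x26007  P=1,RW=1,US=1,PS=0
  L3 @0x26[16] → 0x27007  P=1,RW=1,US=1,PS=0
  ⇒ phys 0x2721A  [4 reads]

Access #1 fault: NONE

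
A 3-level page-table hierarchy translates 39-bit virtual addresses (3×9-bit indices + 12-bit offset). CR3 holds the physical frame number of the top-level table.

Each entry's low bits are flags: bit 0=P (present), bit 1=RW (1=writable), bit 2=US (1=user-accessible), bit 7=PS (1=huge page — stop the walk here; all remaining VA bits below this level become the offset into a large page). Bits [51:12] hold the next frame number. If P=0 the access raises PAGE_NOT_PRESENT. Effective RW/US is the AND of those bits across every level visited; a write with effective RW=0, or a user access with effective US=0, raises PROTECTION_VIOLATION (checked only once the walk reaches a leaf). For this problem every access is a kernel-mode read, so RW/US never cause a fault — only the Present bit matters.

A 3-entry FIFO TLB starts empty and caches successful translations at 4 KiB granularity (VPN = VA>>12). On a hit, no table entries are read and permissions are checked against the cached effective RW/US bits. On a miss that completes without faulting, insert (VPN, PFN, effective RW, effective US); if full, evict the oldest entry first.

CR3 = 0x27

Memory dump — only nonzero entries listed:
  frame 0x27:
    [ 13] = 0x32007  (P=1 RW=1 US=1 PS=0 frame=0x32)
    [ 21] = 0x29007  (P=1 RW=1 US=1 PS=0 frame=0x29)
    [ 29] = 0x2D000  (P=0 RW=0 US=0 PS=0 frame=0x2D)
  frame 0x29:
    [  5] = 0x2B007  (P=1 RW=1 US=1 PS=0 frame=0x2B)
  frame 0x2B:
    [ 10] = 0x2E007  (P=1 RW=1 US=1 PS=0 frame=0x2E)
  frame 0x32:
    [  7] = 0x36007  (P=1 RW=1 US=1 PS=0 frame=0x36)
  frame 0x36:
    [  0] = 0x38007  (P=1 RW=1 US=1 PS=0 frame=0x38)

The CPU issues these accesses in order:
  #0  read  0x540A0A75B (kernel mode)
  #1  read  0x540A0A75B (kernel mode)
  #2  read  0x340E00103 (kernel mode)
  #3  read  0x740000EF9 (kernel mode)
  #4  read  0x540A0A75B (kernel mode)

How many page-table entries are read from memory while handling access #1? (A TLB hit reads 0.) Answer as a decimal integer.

Per-access translation:
#0 VA=0x540A0A75B (r,kernel):
  [0] read 0x27 idx=21: raw=0x29007 flags P=1 W=1 U=1 S=0
  [1] read 0x29 idx=5: raw=0x2B007 flags P=1 W=1 U=1 S=0
  [2] read 0x2B idx=10: raw=0x2E007 flags P=1 W=1 U=1 S=0
  ✓ 0x2E75B  — 3 lookups
#1 VA=0x540A0A75B (r,kernel):
  TLB hit vpn=0x540A0A → PA=0x2E75B
#2 VA=0x340E00103 (r,kernel):
  [0] read 0x27 idx=13: raw=0x32007 flags P=1 W=1 U=1 S=0
  [1] read 0x32 idx=7: raw=0x36007 flags P=1 W=1 U=1 S=0
  [2] read 0x36 idx=0: raw=0x38007 flags P=1 W=1 U=1 S=0
  ✓ 0x38103  — 3 lookups
#3 VA=0x740000EF9 (r,kernel):
  [0] read 0x27 idx=29: raw=0x2D000 flags P=0 W=0 U=0 S=0
  → PAGE_NOT_PRESENT  (1 entries read)
#4 VA=0x540A0A75B (r,kernel):
  TLB hit vpn=0x540A0A → PA=0x2E75B

Entries read for #1: 0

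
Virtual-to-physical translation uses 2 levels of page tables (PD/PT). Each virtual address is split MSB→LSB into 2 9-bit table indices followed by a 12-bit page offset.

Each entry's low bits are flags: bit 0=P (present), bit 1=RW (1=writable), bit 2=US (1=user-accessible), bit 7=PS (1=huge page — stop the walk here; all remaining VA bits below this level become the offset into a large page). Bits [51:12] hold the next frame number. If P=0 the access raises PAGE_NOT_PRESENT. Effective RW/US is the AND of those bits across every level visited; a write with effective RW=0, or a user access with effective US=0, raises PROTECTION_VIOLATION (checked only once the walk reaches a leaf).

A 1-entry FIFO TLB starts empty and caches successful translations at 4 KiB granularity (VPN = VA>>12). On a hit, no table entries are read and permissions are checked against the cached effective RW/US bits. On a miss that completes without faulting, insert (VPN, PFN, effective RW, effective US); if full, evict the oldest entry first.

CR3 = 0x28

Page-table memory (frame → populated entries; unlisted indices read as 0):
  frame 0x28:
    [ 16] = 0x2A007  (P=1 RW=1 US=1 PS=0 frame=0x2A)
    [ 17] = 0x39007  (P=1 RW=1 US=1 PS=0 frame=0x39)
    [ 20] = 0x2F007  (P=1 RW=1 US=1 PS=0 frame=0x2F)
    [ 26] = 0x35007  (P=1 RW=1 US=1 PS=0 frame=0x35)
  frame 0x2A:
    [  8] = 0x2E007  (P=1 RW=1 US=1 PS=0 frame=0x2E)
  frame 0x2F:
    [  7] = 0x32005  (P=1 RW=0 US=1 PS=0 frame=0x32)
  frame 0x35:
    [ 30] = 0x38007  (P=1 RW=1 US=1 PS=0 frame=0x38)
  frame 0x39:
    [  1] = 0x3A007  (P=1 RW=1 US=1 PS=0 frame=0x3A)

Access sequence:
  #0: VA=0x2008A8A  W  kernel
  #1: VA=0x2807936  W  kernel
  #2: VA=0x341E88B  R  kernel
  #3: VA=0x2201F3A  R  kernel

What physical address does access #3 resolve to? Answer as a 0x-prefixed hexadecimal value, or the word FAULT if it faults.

Trace:
#0 VA=0x2008A8A (w,kernel):
  [0] read 0x28 idx=16: raw=0x2A007 flags P=1 W=1 U=1 S=0
  [1] read 0x2A idx=8: raw=0x2E007 flags P=1 W=1 U=1 S=0
  ⇒ phys 0x2EA8A  [2 reads]
#1 VA=0x2807936 (w,kernel):
  [0] read 0x28 idx=20: raw=0x2F007 flags P=1 W=1 U=1 S=0
  [1] read 0x2F idx=7: raw=0x32005 flags P=1 W=0 U=1 S=0
  → PROTECTION_VIOLATION  (2 entries read)
#2 VA=0x341E88B (r,kernel):
  [0] read 0x28 idx=26: raw=0x35007 flags P=1 W=1 U=1 S=0
  [1] read 0x35 idx=30: raw=0x38007 flags P=1 W=1 U=1 S=0
  ⇒ phys 0x3888B  [2 reads]
#3 VA=0x2201F3A (r,kernel):
  [0] read 0x28 idx=17: raw=0x39007 flags P=1 W=1 U=1 S=0
  [1] read 0x39 idx=1: raw=0x3A007 flags P=1 W=1 U=1 S=0
  ⇒ phys 0x3AF3A  [2 reads]

Access #3 PA: 0x3AF3A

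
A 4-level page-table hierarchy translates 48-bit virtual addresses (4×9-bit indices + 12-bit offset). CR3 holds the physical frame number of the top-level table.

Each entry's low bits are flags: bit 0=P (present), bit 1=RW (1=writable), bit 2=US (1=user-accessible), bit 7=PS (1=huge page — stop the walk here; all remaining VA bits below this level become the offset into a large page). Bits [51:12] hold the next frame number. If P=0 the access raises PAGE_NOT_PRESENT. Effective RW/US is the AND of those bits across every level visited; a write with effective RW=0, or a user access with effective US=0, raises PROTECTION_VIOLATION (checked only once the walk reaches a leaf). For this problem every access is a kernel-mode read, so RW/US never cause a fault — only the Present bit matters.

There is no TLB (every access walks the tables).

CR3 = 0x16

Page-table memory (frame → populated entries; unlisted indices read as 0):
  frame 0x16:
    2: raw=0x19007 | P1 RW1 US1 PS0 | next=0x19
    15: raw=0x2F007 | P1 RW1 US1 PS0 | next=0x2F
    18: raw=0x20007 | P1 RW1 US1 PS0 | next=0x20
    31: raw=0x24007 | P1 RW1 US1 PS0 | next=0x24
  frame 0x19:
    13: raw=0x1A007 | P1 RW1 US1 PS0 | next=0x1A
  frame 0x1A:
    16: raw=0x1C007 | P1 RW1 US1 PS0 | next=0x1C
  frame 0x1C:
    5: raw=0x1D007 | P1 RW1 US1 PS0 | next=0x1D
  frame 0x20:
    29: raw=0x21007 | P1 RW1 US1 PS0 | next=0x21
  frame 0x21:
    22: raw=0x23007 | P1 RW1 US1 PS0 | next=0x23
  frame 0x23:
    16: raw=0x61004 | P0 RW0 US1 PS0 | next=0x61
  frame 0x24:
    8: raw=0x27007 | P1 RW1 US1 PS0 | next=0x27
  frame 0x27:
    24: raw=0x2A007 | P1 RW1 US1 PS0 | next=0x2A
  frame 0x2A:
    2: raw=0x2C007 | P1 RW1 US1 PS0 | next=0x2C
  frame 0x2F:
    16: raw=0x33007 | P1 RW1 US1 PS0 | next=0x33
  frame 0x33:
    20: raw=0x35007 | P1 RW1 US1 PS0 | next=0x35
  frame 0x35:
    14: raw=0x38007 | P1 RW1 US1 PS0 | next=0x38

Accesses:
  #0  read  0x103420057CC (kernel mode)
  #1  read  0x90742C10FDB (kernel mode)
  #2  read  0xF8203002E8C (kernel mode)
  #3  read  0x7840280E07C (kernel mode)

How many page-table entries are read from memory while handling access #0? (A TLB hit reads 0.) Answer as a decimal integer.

Walk each access:
#0 VA=0x103420057CC (r,kernel):
  L0 @0x16[2] → 0x19007  P=1,RW=1,US=1,PS=0
  L1 @0x19[13] → 0x1A007  P=1,RW=1,US=1,PS=0
  L2 @0x1A[16] → 0x1C007  P=1,RW=1,US=1,PS=0
  L3 @0x1C[5] → 0x1D007  P=1,RW=1,US=1,PS=0
  ✓ 0x1D7CC  — 4 lookups
#1 VA=0x90742C10FDB (r,kernel):
  L0 @0x16[18] → 0x20007  P=1,RW=1,US=1,PS=0
  L1 @0x20[29] → 0x21007  P=1,RW=1,US=1,PS=0
  L2 @0x21[22] → 0x23007  P=1,RW=1,US=1,PS=0
  L3 @0x23[16] → 0x61004  P=0,RW=0,US=1,PS=0
  → PAGE_NOT_PRESENT  (4 entries read)
#2 VA=0xF8203002E8C (r,kernel):
  L0 @0x16[31] → 0x24007  P=1,RW=1,US=1,PS=0
  L1 @0x24[8] → 0x27007  P=1,RW=1,US=1,PS=0
  L2 @0x27[24] → 0x2A007  P=1,RW=1,US=1,PS=0
  L3 @0x2A[2] → 0x2C007  P=1,RW=1,US=1,PS=0
  ✓ 0x2CE8C  — 4 lookups
#3 VA=0x7840280E07C (r,kernel):
  L0 @0x16[15] → 0x2F007  P=1,RW=1,US=1,PS=0
  L1 @0x2F[16] → 0x33007  P=1,RW=1,US=1,PS=0
  L2 @0x33[20] → 0x35007  P=1,RW=1,US=1,PS=0
  L3 @0x35[14] → 0x38007  P=1,RW=1,US=1,PS=0
  ✓ 0x3807C  — 4 lookups

Entries read for #0: 4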